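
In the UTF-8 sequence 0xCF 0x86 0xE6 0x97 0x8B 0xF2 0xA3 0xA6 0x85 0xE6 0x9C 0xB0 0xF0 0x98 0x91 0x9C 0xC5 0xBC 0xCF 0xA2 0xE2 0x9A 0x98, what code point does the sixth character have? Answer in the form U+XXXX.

U+017C

Offset 0: leading byte 0xCF = 11001111 → 2-byte char #1 = CF 86.
Offset 2: leading byte 0xE6 = 11100110 → 3-byte char #2 = E6 97 8B.
Offset 5: leading byte 0xF2 = 11110010 → 4-byte char #3 = F2 A3 A6 85.
Offset 9: leading byte 0xE6 = 11100110 → 3-byte char #4 = E6 9C B0.
Offset 12: leading byte 0xF0 = 11110000 → 4-byte char #5 = F0 98 91 9C.
Offset 16: leading byte 0xC5 = 11000101 → 2-byte char #6 = C5 BC.
Leading byte 0xC5 = 11000101 matches 110xxxxx → 2-byte sequence.
Byte 1: 0xC5 = 11000101, payload 00101 (5 bits).
Byte 2: 0xBC = 10111100 (10xxxxxx ✓), payload 111100.
Concatenate: 00101111100 = 0x17C (11 bits → U+017C).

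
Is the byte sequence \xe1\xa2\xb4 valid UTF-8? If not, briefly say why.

valid

Leading byte 0xE1 = 11100001 → 3-byte form.
Continuation bytes 0xA2=10100010, 0xB4=10110100 all match 10xxxxxx.
Decoded value 0x18B4 is ≥ 0x800 (shortest form) and not a surrogate.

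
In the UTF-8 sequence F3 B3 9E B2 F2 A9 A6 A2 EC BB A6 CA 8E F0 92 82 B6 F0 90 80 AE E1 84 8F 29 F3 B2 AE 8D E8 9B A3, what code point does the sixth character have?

U+1002E

Offset 0: leading byte 0xF3 = 11110011 → 4-byte char #1 = F3 B3 9E B2.
Offset 4: leading byte 0xF2 = 11110010 → 4-byte char #2 = F2 A9 A6 A2.
Offset 8: leading byte 0xEC = 11101100 → 3-byte char #3 = EC BB A6.
Offset 11: leading byte 0xCA = 11001010 → 2-byte char #4 = CA 8E.
Offset 13: leading byte 0xF0 = 11110000 → 4-byte char #5 = F0 92 82 B6.
Offset 17: leading byte 0xF0 = 11110000 → 4-byte char #6 = F0 90 80 AE.
Leading byte 0xF0 = 11110000 matches 11110xxx → 4-byte sequence.
Byte 1: 0xF0 = 11110000, payload 000 (3 bits).
Byte 2: 0x90 = 10010000 (10xxxxxx ✓), payload 010000.
Byte 3: 0x80 = 10000000 (10xxxxxx ✓), payload 000000.
Byte 4: 0xAE = 10101110 (10xxxxxx ✓), payload 101110.
Concatenate: 000010000000000101110 = 0x1002E (21 bits → U+1002E).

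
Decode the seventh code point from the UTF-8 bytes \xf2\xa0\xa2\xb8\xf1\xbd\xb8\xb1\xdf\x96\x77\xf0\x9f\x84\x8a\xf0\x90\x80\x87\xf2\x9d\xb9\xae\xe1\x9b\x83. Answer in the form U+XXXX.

Offset 0: leading byte 0xF2 = 11110010 → 4-byte char #1 = F2 A0 A2 B8.
Offset 4: leading byte 0xF1 = 11110001 → 4-byte char #2 = F1 BD B8 B1.
Offset 8: leading byte 0xDF = 11011111 → 2-byte char #3 = DF 96.
Offset 10: leading byte 0x77 = 01110111 → 1-byte char #4 = 77.
Offset 11: leading byte 0xF0 = 11110000 → 4-byte char #5 = F0 9F 84 8A.
Offset 15: leading byte 0xF0 = 11110000 → 4-byte char #6 = F0 90 80 87.
Offset 19: leading byte 0xF2 = 11110010 → 4-byte char #7 = F2 9D B9 AE.
Leading byte 0xF2 = 11110010 matches 11110xxx → 4-byte sequence.
Byte 1: 0xF2 = 11110010, payload 010 (3 bits).
Byte 2: 0x9D = 10011101 (10xxxxxx ✓), payload 011101.
Byte 3: 0xB9 = 10111001 (10xxxxxx ✓), payload 111001.
Byte 4: 0xAE = 10101110 (10xxxxxx ✓), payload 101110.
Concatenate: 010011101111001101110 = 0x9DE6E (21 bits → U+9DE6E).

U+9DE6E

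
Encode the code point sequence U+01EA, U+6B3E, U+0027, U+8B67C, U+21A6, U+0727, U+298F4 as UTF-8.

U+01EA: 2-byte form → C7 AA.
U+6B3E: 3-byte form → E6 AC BE.
U+0027: 1-byte form → 27.
U+8B67C: 4-byte form → F2 8B 99 BC.
U+21A6: 3-byte form → E2 86 A6.
U+0727: 2-byte form → DC A7.
U+298F4: 4-byte form → F0 A9 A3 B4.
Concatenated (19 bytes): C7 AA E6 AC BE 27 F2 8B 99 BC E2 86 A6 DC A7 F0 A9 A3 B4.

C7 AA E6 AC BE 27 F2 8B 99 BC E2 86 A6 DC A7 F0 A9 A3 B4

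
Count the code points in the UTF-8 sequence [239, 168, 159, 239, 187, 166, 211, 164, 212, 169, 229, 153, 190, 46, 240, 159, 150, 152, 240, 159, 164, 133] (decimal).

Byte at offset 0: 0xEF = 11101111 → 3-byte char (#1). Advance 3.
Byte at offset 3: 0xEF = 11101111 → 3-byte char (#2). Advance 3.
Byte at offset 6: 0xD3 = 11010011 → 2-byte char (#3). Advance 2.
Byte at offset 8: 0xD4 = 11010100 → 2-byte char (#4). Advance 2.
Byte at offset 10: 0xE5 = 11100101 → 3-byte char (#5). Advance 3.
Byte at offset 13: 0x2E = 00101110 → 1-byte char (#6). Advance 1.
Byte at offset 14: 0xF0 = 11110000 → 4-byte char (#7). Advance 4.
Byte at offset 18: 0xF0 = 11110000 → 4-byte char (#8). Advance 4.
Reached end at offset 22 after 8 code points.

8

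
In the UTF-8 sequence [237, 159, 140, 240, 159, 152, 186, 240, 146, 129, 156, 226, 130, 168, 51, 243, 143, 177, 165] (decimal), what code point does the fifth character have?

Offset 0: leading byte 0xED = 11101101 → 3-byte char #1 = ED 9F 8C.
Offset 3: leading byte 0xF0 = 11110000 → 4-byte char #2 = F0 9F 98 BA.
Offset 7: leading byte 0xF0 = 11110000 → 4-byte char #3 = F0 92 81 9C.
Offset 11: leading byte 0xE2 = 11100010 → 3-byte char #4 = E2 82 A8.
Offset 14: leading byte 0x33 = 00110011 → 1-byte char #5 = 33.
Leading byte 0x33 = 00110011 matches 0xxxxxxx → 1-byte sequence.
Byte 1: 0x33 = 00110011, payload 0110011 (7 bits).
Concatenate: 0110011 = 0x33 (7 bits → U+0033).

U+0033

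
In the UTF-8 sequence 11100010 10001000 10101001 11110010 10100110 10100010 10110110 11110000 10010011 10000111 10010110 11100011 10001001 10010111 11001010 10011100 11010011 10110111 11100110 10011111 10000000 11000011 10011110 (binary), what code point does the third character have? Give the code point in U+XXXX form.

Offset 0: leading byte 0xE2 = 11100010 → 3-byte char #1 = E2 88 A9.
Offset 3: leading byte 0xF2 = 11110010 → 4-byte char #2 = F2 A6 A2 B6.
Offset 7: leading byte 0xF0 = 11110000 → 4-byte char #3 = F0 93 87 96.
Leading byte 0xF0 = 11110000 matches 11110xxx → 4-byte sequence.
Byte 1: 0xF0 = 11110000, payload 000 (3 bits).
Byte 2: 0x93 = 10010011 (10xxxxxx ✓), payload 010011.
Byte 3: 0x87 = 10000111 (10xxxxxx ✓), payload 000111.
Byte 4: 0x96 = 10010110 (10xxxxxx ✓), payload 010110.
Concatenate: 000010011000111010110 = 0x131D6 (21 bits → U+131D6).

U+131D6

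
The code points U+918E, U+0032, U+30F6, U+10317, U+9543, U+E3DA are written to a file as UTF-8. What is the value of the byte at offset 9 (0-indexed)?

0x8C

U+918E → 3-byte form E9 86 8E at offsets 0–2.
U+0032 → 1-byte form 32 at offsets 3–3.
U+30F6 → 3-byte form E3 83 B6 at offsets 4–6.
U+10317 → 4-byte form F0 90 8C 97 at offsets 7–10.
Offset 9 falls in char 4's range; it's byte 3 of F0 90 8C 97 = 0x8C.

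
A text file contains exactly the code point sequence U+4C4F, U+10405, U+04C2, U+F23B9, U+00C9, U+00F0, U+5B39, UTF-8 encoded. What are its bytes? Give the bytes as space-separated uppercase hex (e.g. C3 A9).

E4 B1 8F F0 90 90 85 D3 82 F3 B2 8E B9 C3 89 C3 B0 E5 AC B9

U+4C4F: 3-byte form → E4 B1 8F.
U+10405: 4-byte form → F0 90 90 85.
U+04C2: 2-byte form → D3 82.
U+F23B9: 4-byte form → F3 B2 8E B9.
U+00C9: 2-byte form → C3 89.
U+00F0: 2-byte form → C3 B0.
U+5B39: 3-byte form → E5 AC B9.
Concatenated (20 bytes): E4 B1 8F F0 90 90 85 D3 82 F3 B2 8E B9 C3 89 C3 B0 E5 AC B9.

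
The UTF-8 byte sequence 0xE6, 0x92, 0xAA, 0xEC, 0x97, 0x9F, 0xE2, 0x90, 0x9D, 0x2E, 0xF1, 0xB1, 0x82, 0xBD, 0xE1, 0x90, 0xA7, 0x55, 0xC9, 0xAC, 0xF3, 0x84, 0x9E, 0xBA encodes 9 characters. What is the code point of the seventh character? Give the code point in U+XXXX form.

Offset 0: leading byte 0xE6 = 11100110 → 3-byte char #1 = E6 92 AA.
Offset 3: leading byte 0xEC = 11101100 → 3-byte char #2 = EC 97 9F.
Offset 6: leading byte 0xE2 = 11100010 → 3-byte char #3 = E2 90 9D.
Offset 9: leading byte 0x2E = 00101110 → 1-byte char #4 = 2E.
Offset 10: leading byte 0xF1 = 11110001 → 4-byte char #5 = F1 B1 82 BD.
Offset 14: leading byte 0xE1 = 11100001 → 3-byte char #6 = E1 90 A7.
Offset 17: leading byte 0x55 = 01010101 → 1-byte char #7 = 55.
Leading byte 0x55 = 01010101 matches 0xxxxxxx → 1-byte sequence.
Byte 1: 0x55 = 01010101, payload 1010101 (7 bits).
Concatenate: 1010101 = 0x55 (7 bits → U+0055).

U+0055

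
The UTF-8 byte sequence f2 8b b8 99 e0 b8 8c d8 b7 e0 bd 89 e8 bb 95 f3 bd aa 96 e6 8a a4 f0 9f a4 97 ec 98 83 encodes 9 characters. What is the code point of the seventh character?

U+62A4

Offset 0: leading byte 0xF2 = 11110010 → 4-byte char #1 = F2 8B B8 99.
Offset 4: leading byte 0xE0 = 11100000 → 3-byte char #2 = E0 B8 8C.
Offset 7: leading byte 0xD8 = 11011000 → 2-byte char #3 = D8 B7.
Offset 9: leading byte 0xE0 = 11100000 → 3-byte char #4 = E0 BD 89.
Offset 12: leading byte 0xE8 = 11101000 → 3-byte char #5 = E8 BB 95.
Offset 15: leading byte 0xF3 = 11110011 → 4-byte char #6 = F3 BD AA 96.
Offset 19: leading byte 0xE6 = 11100110 → 3-byte char #7 = E6 8A A4.
Leading byte 0xE6 = 11100110 matches 1110xxxx → 3-byte sequence.
Byte 1: 0xE6 = 11100110, payload 0110 (4 bits).
Byte 2: 0x8A = 10001010 (10xxxxxx ✓), payload 001010.
Byte 3: 0xA4 = 10100100 (10xxxxxx ✓), payload 100100.
Concatenate: 0110001010100100 = 0x62A4 (16 bits → U+62A4).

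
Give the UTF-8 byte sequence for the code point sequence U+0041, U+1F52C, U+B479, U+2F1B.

U+0041: 1-byte form → 41.
U+1F52C: 4-byte form → F0 9F 94 AC.
U+B479: 3-byte form → EB 91 B9.
U+2F1B: 3-byte form → E2 BC 9B.
Concatenated (11 bytes): 41 F0 9F 94 AC EB 91 B9 E2 BC 9B.

41 F0 9F 94 AC EB 91 B9 E2 BC 9B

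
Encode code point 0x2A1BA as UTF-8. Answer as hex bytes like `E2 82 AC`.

F0 AA 86 BA

U+2A1BA = 0x2A1BA = 172474 decimal. In range U+10000–U+10FFFF → 4-byte form: 11110xxx 10xxxxxx 10xxxxxx 10xxxxxx.
Binary (21 bits): 000101010000110111010.
Split 3+6+6+6: 000 | 101010 | 000110 | 111010.
Byte 1: 11110000 = 0xF0.
Byte 2: 10101010 = 0xAA.
Byte 3: 10000110 = 0x86.
Byte 4: 10111010 = 0xBA.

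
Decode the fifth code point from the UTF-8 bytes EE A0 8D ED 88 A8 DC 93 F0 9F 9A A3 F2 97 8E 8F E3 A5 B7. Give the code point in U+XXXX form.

U+9738F

Offset 0: leading byte 0xEE = 11101110 → 3-byte char #1 = EE A0 8D.
Offset 3: leading byte 0xED = 11101101 → 3-byte char #2 = ED 88 A8.
Offset 6: leading byte 0xDC = 11011100 → 2-byte char #3 = DC 93.
Offset 8: leading byte 0xF0 = 11110000 → 4-byte char #4 = F0 9F 9A A3.
Offset 12: leading byte 0xF2 = 11110010 → 4-byte char #5 = F2 97 8E 8F.
Leading byte 0xF2 = 11110010 matches 11110xxx → 4-byte sequence.
Byte 1: 0xF2 = 11110010, payload 010 (3 bits).
Byte 2: 0x97 = 10010111 (10xxxxxx ✓), payload 010111.
Byte 3: 0x8E = 10001110 (10xxxxxx ✓), payload 001110.
Byte 4: 0x8F = 10001111 (10xxxxxx ✓), payload 001111.
Concatenate: 010010111001110001111 = 0x9738F (21 bits → U+9738F).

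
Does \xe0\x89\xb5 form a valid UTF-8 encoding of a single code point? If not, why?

Leading byte 0xE0 = 11100000 → 3-byte form.
Continuation bytes all match 10xxxxxx. Payload decodes to 0x275.
But 0x275 < 0x800, the minimum for a 3-byte sequence — this is an overlong encoding.

invalid (overlong encoding)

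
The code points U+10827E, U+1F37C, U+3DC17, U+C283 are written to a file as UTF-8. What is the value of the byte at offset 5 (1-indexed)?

0xF0

1-indexed offset 5 is 0-indexed offset 4.
U+10827E → 4-byte form F4 88 89 BE at offsets 0–3.
U+1F37C → 4-byte form F0 9F 8D BC at offsets 4–7.
Offset 4 falls in char 2's range; it's byte 1 of F0 9F 8D BC = 0xF0.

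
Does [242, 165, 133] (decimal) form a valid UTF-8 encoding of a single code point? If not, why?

invalid (sequence truncated)

Leading byte 0xF2 = 11110010 → 4-byte form, but only 3 bytes are present.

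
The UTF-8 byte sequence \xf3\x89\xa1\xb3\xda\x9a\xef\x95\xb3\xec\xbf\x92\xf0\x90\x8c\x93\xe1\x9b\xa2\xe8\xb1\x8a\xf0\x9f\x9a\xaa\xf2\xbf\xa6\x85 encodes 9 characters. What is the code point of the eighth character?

Offset 0: leading byte 0xF3 = 11110011 → 4-byte char #1 = F3 89 A1 B3.
Offset 4: leading byte 0xDA = 11011010 → 2-byte char #2 = DA 9A.
Offset 6: leading byte 0xEF = 11101111 → 3-byte char #3 = EF 95 B3.
Offset 9: leading byte 0xEC = 11101100 → 3-byte char #4 = EC BF 92.
Offset 12: leading byte 0xF0 = 11110000 → 4-byte char #5 = F0 90 8C 93.
Offset 16: leading byte 0xE1 = 11100001 → 3-byte char #6 = E1 9B A2.
Offset 19: leading byte 0xE8 = 11101000 → 3-byte char #7 = E8 B1 8A.
Offset 22: leading byte 0xF0 = 11110000 → 4-byte char #8 = F0 9F 9A AA.
Leading byte 0xF0 = 11110000 matches 11110xxx → 4-byte sequence.
Byte 1: 0xF0 = 11110000, payload 000 (3 bits).
Byte 2: 0x9F = 10011111 (10xxxxxx ✓), payload 011111.
Byte 3: 0x9A = 10011010 (10xxxxxx ✓), payload 011010.
Byte 4: 0xAA = 10101010 (10xxxxxx ✓), payload 101010.
Concatenate: 000011111011010101010 = 0x1F6AA (21 bits → U+1F6AA).

U+1F6AA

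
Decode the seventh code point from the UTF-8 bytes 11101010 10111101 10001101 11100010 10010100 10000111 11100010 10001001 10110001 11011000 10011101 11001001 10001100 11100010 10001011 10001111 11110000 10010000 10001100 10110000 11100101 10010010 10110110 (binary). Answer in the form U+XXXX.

Offset 0: leading byte 0xEA = 11101010 → 3-byte char #1 = EA BD 8D.
Offset 3: leading byte 0xE2 = 11100010 → 3-byte char #2 = E2 94 87.
Offset 6: leading byte 0xE2 = 11100010 → 3-byte char #3 = E2 89 B1.
Offset 9: leading byte 0xD8 = 11011000 → 2-byte char #4 = D8 9D.
Offset 11: leading byte 0xC9 = 11001001 → 2-byte char #5 = C9 8C.
Offset 13: leading byte 0xE2 = 11100010 → 3-byte char #6 = E2 8B 8F.
Offset 16: leading byte 0xF0 = 11110000 → 4-byte char #7 = F0 90 8C B0.
Leading byte 0xF0 = 11110000 matches 11110xxx → 4-byte sequence.
Byte 1: 0xF0 = 11110000, payload 000 (3 bits).
Byte 2: 0x90 = 10010000 (10xxxxxx ✓), payload 010000.
Byte 3: 0x8C = 10001100 (10xxxxxx ✓), payload 001100.
Byte 4: 0xB0 = 10110000 (10xxxxxx ✓), payload 110000.
Concatenate: 000010000001100110000 = 0x10330 (21 bits → U+10330).

U+10330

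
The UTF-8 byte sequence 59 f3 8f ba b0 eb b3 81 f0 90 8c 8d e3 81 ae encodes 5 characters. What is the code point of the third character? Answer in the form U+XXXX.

Offset 0: leading byte 0x59 = 01011001 → 1-byte char #1 = 59.
Offset 1: leading byte 0xF3 = 11110011 → 4-byte char #2 = F3 8F BA B0.
Offset 5: leading byte 0xEB = 11101011 → 3-byte char #3 = EB B3 81.
Leading byte 0xEB = 11101011 matches 1110xxxx → 3-byte sequence.
Byte 1: 0xEB = 11101011, payload 1011 (4 bits).
Byte 2: 0xB3 = 10110011 (10xxxxxx ✓), payload 110011.
Byte 3: 0x81 = 10000001 (10xxxxxx ✓), payload 000001.
Concatenate: 1011110011000001 = 0xBCC1 (16 bits → U+BCC1).

U+BCC1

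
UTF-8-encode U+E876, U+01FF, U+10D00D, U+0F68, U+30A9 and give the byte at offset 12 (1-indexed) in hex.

0xA8

1-indexed offset 12 is 0-indexed offset 11.
U+E876 → 3-byte form EE A1 B6 at offsets 0–2.
U+01FF → 2-byte form C7 BF at offsets 3–4.
U+10D00D → 4-byte form F4 8D 80 8D at offsets 5–8.
U+0F68 → 3-byte form E0 BD A8 at offsets 9–11.
Offset 11 falls in char 4's range; it's byte 3 of E0 BD A8 = 0xA8.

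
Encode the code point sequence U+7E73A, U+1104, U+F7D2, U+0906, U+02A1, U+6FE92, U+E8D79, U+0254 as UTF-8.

F1 BE 9C BA E1 84 84 EF 9F 92 E0 A4 86 CA A1 F1 AF BA 92 F3 A8 B5 B9 C9 94

U+7E73A: 4-byte form → F1 BE 9C BA.
U+1104: 3-byte form → E1 84 84.
U+F7D2: 3-byte form → EF 9F 92.
U+0906: 3-byte form → E0 A4 86.
U+02A1: 2-byte form → CA A1.
U+6FE92: 4-byte form → F1 AF BA 92.
U+E8D79: 4-byte form → F3 A8 B5 B9.
U+0254: 2-byte form → C9 94.
Concatenated (25 bytes): F1 BE 9C BA E1 84 84 EF 9F 92 E0 A4 86 CA A1 F1 AF BA 92 F3 A8 B5 B9 C9 94.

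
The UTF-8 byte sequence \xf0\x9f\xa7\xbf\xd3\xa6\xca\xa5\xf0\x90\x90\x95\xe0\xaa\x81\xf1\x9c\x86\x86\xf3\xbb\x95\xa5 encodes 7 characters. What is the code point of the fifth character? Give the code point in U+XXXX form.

Offset 0: leading byte 0xF0 = 11110000 → 4-byte char #1 = F0 9F A7 BF.
Offset 4: leading byte 0xD3 = 11010011 → 2-byte char #2 = D3 A6.
Offset 6: leading byte 0xCA = 11001010 → 2-byte char #3 = CA A5.
Offset 8: leading byte 0xF0 = 11110000 → 4-byte char #4 = F0 90 90 95.
Offset 12: leading byte 0xE0 = 11100000 → 3-byte char #5 = E0 AA 81.
Leading byte 0xE0 = 11100000 matches 1110xxxx → 3-byte sequence.
Byte 1: 0xE0 = 11100000, payload 0000 (4 bits).
Byte 2: 0xAA = 10101010 (10xxxxxx ✓), payload 101010.
Byte 3: 0x81 = 10000001 (10xxxxxx ✓), payload 000001.
Concatenate: 0000101010000001 = 0xA81 (16 bits → U+0A81).

U+0A81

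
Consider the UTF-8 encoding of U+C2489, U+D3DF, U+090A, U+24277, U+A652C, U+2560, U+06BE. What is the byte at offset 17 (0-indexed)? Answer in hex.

U+C2489 → 4-byte form F3 82 92 89 at offsets 0–3.
U+D3DF → 3-byte form ED 8F 9F at offsets 4–6.
U+090A → 3-byte form E0 A4 8A at offsets 7–9.
U+24277 → 4-byte form F0 A4 89 B7 at offsets 10–13.
U+A652C → 4-byte form F2 A6 94 AC at offsets 14–17.
Offset 17 falls in char 5's range; it's byte 4 of F2 A6 94 AC = 0xAC.

0xAC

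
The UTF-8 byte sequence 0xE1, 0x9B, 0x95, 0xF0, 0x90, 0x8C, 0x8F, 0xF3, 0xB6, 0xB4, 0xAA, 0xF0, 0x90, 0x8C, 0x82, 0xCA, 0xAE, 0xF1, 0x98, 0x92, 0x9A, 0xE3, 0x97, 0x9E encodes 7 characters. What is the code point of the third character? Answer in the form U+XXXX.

Offset 0: leading byte 0xE1 = 11100001 → 3-byte char #1 = E1 9B 95.
Offset 3: leading byte 0xF0 = 11110000 → 4-byte char #2 = F0 90 8C 8F.
Offset 7: leading byte 0xF3 = 11110011 → 4-byte char #3 = F3 B6 B4 AA.
Leading byte 0xF3 = 11110011 matches 11110xxx → 4-byte sequence.
Byte 1: 0xF3 = 11110011, payload 011 (3 bits).
Byte 2: 0xB6 = 10110110 (10xxxxxx ✓), payload 110110.
Byte 3: 0xB4 = 10110100 (10xxxxxx ✓), payload 110100.
Byte 4: 0xAA = 10101010 (10xxxxxx ✓), payload 101010.
Concatenate: 011110110110100101010 = 0xF6D2A (21 bits → U+F6D2A).

U+F6D2A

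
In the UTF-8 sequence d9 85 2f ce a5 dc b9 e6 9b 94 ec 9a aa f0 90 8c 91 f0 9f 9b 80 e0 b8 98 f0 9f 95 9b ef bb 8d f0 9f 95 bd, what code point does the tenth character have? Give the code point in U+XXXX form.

Offset 0: leading byte 0xD9 = 11011001 → 2-byte char #1 = D9 85.
Offset 2: leading byte 0x2F = 00101111 → 1-byte char #2 = 2F.
Offset 3: leading byte 0xCE = 11001110 → 2-byte char #3 = CE A5.
Offset 5: leading byte 0xDC = 11011100 → 2-byte char #4 = DC B9.
Offset 7: leading byte 0xE6 = 11100110 → 3-byte char #5 = E6 9B 94.
Offset 10: leading byte 0xEC = 11101100 → 3-byte char #6 = EC 9A AA.
Offset 13: leading byte 0xF0 = 11110000 → 4-byte char #7 = F0 90 8C 91.
Offset 17: leading byte 0xF0 = 11110000 → 4-byte char #8 = F0 9F 9B 80.
Offset 21: leading byte 0xE0 = 11100000 → 3-byte char #9 = E0 B8 98.
Offset 24: leading byte 0xF0 = 11110000 → 4-byte char #10 = F0 9F 95 9B.
Leading byte 0xF0 = 11110000 matches 11110xxx → 4-byte sequence.
Byte 1: 0xF0 = 11110000, payload 000 (3 bits).
Byte 2: 0x9F = 10011111 (10xxxxxx ✓), payload 011111.
Byte 3: 0x95 = 10010101 (10xxxxxx ✓), payload 010101.
Byte 4: 0x9B = 10011011 (10xxxxxx ✓), payload 011011.
Concatenate: 000011111010101011011 = 0x1F55B (21 bits → U+1F55B).

U+1F55B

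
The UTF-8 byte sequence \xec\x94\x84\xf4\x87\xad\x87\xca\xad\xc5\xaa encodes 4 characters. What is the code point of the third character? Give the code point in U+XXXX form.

U+02AD

Offset 0: leading byte 0xEC = 11101100 → 3-byte char #1 = EC 94 84.
Offset 3: leading byte 0xF4 = 11110100 → 4-byte char #2 = F4 87 AD 87.
Offset 7: leading byte 0xCA = 11001010 → 2-byte char #3 = CA AD.
Leading byte 0xCA = 11001010 matches 110xxxxx → 2-byte sequence.
Byte 1: 0xCA = 11001010, payload 01010 (5 bits).
Byte 2: 0xAD = 10101101 (10xxxxxx ✓), payload 101101.
Concatenate: 01010101101 = 0x2AD (11 bits → U+02AD).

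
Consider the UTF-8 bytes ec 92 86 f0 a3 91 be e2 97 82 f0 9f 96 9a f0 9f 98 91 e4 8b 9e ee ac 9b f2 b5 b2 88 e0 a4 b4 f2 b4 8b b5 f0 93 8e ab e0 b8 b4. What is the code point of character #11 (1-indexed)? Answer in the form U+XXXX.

U+133AB

Offset 0: leading byte 0xEC = 11101100 → 3-byte char #1 = EC 92 86.
Offset 3: leading byte 0xF0 = 11110000 → 4-byte char #2 = F0 A3 91 BE.
Offset 7: leading byte 0xE2 = 11100010 → 3-byte char #3 = E2 97 82.
Offset 10: leading byte 0xF0 = 11110000 → 4-byte char #4 = F0 9F 96 9A.
Offset 14: leading byte 0xF0 = 11110000 → 4-byte char #5 = F0 9F 98 91.
Offset 18: leading byte 0xE4 = 11100100 → 3-byte char #6 = E4 8B 9E.
Offset 21: leading byte 0xEE = 11101110 → 3-byte char #7 = EE AC 9B.
Offset 24: leading byte 0xF2 = 11110010 → 4-byte char #8 = F2 B5 B2 88.
Offset 28: leading byte 0xE0 = 11100000 → 3-byte char #9 = E0 A4 B4.
Offset 31: leading byte 0xF2 = 11110010 → 4-byte char #10 = F2 B4 8B B5.
Offset 35: leading byte 0xF0 = 11110000 → 4-byte char #11 = F0 93 8E AB.
Leading byte 0xF0 = 11110000 matches 11110xxx → 4-byte sequence.
Byte 1: 0xF0 = 11110000, payload 000 (3 bits).
Byte 2: 0x93 = 10010011 (10xxxxxx ✓), payload 010011.
Byte 3: 0x8E = 10001110 (10xxxxxx ✓), payload 001110.
Byte 4: 0xAB = 10101011 (10xxxxxx ✓), payload 101011.
Concatenate: 000010011001110101011 = 0x133AB (21 bits → U+133AB).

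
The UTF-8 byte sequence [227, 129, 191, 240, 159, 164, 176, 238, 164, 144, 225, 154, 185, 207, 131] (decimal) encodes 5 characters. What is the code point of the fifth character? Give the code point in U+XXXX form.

Offset 0: leading byte 0xE3 = 11100011 → 3-byte char #1 = E3 81 BF.
Offset 3: leading byte 0xF0 = 11110000 → 4-byte char #2 = F0 9F A4 B0.
Offset 7: leading byte 0xEE = 11101110 → 3-byte char #3 = EE A4 90.
Offset 10: leading byte 0xE1 = 11100001 → 3-byte char #4 = E1 9A B9.
Offset 13: leading byte 0xCF = 11001111 → 2-byte char #5 = CF 83.
Leading byte 0xCF = 11001111 matches 110xxxxx → 2-byte sequence.
Byte 1: 0xCF = 11001111, payload 01111 (5 bits).
Byte 2: 0x83 = 10000011 (10xxxxxx ✓), payload 000011.
Concatenate: 01111000011 = 0x3C3 (11 bits → U+03C3).

U+03C3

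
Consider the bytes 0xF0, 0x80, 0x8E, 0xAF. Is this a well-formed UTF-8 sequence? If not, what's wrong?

Leading byte 0xF0 = 11110000 → 4-byte form.
Continuation bytes all match 10xxxxxx. Payload decodes to 0x3AF.
But 0x3AF < 0x10000, the minimum for a 4-byte sequence — this is an overlong encoding.

invalid (overlong encoding)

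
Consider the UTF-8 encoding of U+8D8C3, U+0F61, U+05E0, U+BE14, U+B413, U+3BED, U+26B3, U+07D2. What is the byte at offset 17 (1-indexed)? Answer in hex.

1-indexed offset 17 is 0-indexed offset 16.
U+8D8C3 → 4-byte form F2 8D A3 83 at offsets 0–3.
U+0F61 → 3-byte form E0 BD A1 at offsets 4–6.
U+05E0 → 2-byte form D7 A0 at offsets 7–8.
U+BE14 → 3-byte form EB B8 94 at offsets 9–11.
U+B413 → 3-byte form EB 90 93 at offsets 12–14.
U+3BED → 3-byte form E3 AF AD at offsets 15–17.
Offset 16 falls in char 6's range; it's byte 2 of E3 AF AD = 0xAF.

0xAF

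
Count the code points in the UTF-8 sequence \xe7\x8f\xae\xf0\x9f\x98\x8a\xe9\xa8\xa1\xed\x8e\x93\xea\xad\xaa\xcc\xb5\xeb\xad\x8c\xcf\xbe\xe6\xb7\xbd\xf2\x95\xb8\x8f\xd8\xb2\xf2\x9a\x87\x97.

Byte at offset 0: 0xE7 = 11100111 → 3-byte char (#1). Advance 3.
Byte at offset 3: 0xF0 = 11110000 → 4-byte char (#2). Advance 4.
Byte at offset 7: 0xE9 = 11101001 → 3-byte char (#3). Advance 3.
Byte at offset 10: 0xED = 11101101 → 3-byte char (#4). Advance 3.
Byte at offset 13: 0xEA = 11101010 → 3-byte char (#5). Advance 3.
Byte at offset 16: 0xCC = 11001100 → 2-byte char (#6). Advance 2.
Byte at offset 18: 0xEB = 11101011 → 3-byte char (#7). Advance 3.
Byte at offset 21: 0xCF = 11001111 → 2-byte char (#8). Advance 2.
Byte at offset 23: 0xE6 = 11100110 → 3-byte char (#9). Advance 3.
Byte at offset 26: 0xF2 = 11110010 → 4-byte char (#10). Advance 4.
Byte at offset 30: 0xD8 = 11011000 → 2-byte char (#11). Advance 2.
Byte at offset 32: 0xF2 = 11110010 → 4-byte char (#12). Advance 4.
Reached end at offset 36 after 12 code points.

12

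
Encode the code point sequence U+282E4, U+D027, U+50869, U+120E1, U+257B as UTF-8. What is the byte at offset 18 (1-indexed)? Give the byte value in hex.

1-indexed offset 18 is 0-indexed offset 17.
U+282E4 → 4-byte form F0 A8 8B A4 at offsets 0–3.
U+D027 → 3-byte form ED 80 A7 at offsets 4–6.
U+50869 → 4-byte form F1 90 A1 A9 at offsets 7–10.
U+120E1 → 4-byte form F0 92 83 A1 at offsets 11–14.
U+257B → 3-byte form E2 95 BB at offsets 15–17.
Offset 17 falls in char 5's range; it's byte 3 of E2 95 BB = 0xBB.

0xBB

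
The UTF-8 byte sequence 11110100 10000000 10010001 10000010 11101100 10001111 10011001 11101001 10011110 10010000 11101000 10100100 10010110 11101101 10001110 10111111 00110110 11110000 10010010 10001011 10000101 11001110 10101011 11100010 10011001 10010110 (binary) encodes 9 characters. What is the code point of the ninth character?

U+2656

Offset 0: leading byte 0xF4 = 11110100 → 4-byte char #1 = F4 80 91 82.
Offset 4: leading byte 0xEC = 11101100 → 3-byte char #2 = EC 8F 99.
Offset 7: leading byte 0xE9 = 11101001 → 3-byte char #3 = E9 9E 90.
Offset 10: leading byte 0xE8 = 11101000 → 3-byte char #4 = E8 A4 96.
Offset 13: leading byte 0xED = 11101101 → 3-byte char #5 = ED 8E BF.
Offset 16: leading byte 0x36 = 00110110 → 1-byte char #6 = 36.
Offset 17: leading byte 0xF0 = 11110000 → 4-byte char #7 = F0 92 8B 85.
Offset 21: leading byte 0xCE = 11001110 → 2-byte char #8 = CE AB.
Offset 23: leading byte 0xE2 = 11100010 → 3-byte char #9 = E2 99 96.
Leading byte 0xE2 = 11100010 matches 1110xxxx → 3-byte sequence.
Byte 1: 0xE2 = 11100010, payload 0010 (4 bits).
Byte 2: 0x99 = 10011001 (10xxxxxx ✓), payload 011001.
Byte 3: 0x96 = 10010110 (10xxxxxx ✓), payload 010110.
Concatenate: 0010011001010110 = 0x2656 (16 bits → U+2656).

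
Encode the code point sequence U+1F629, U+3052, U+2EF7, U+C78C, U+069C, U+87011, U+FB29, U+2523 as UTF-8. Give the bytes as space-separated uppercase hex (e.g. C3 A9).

F0 9F 98 A9 E3 81 92 E2 BB B7 EC 9E 8C DA 9C F2 87 80 91 EF AC A9 E2 94 A3

U+1F629: 4-byte form → F0 9F 98 A9.
U+3052: 3-byte form → E3 81 92.
U+2EF7: 3-byte form → E2 BB B7.
U+C78C: 3-byte form → EC 9E 8C.
U+069C: 2-byte form → DA 9C.
U+87011: 4-byte form → F2 87 80 91.
U+FB29: 3-byte form → EF AC A9.
U+2523: 3-byte form → E2 94 A3.
Concatenated (25 bytes): F0 9F 98 A9 E3 81 92 E2 BB B7 EC 9E 8C DA 9C F2 87 80 91 EF AC A9 E2 94 A3.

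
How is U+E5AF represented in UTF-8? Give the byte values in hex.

U+E5AF = 0xE5AF = 58799 decimal. In range U+0800–U+FFFF → 3-byte form: 1110xxxx 10xxxxxx 10xxxxxx.
Binary (16 bits): 1110010110101111.
Split 4+6+6: 1110 | 010110 | 101111.
Byte 1: 11101110 = 0xEE.
Byte 2: 10010110 = 0x96.
Byte 3: 10101111 = 0xAF.

EE 96 AF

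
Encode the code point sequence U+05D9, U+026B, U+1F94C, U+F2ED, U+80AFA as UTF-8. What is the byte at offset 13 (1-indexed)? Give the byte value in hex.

0x80

1-indexed offset 13 is 0-indexed offset 12.
U+05D9 → 2-byte form D7 99 at offsets 0–1.
U+026B → 2-byte form C9 AB at offsets 2–3.
U+1F94C → 4-byte form F0 9F A5 8C at offsets 4–7.
U+F2ED → 3-byte form EF 8B AD at offsets 8–10.
U+80AFA → 4-byte form F2 80 AB BA at offsets 11–14.
Offset 12 falls in char 5's range; it's byte 2 of F2 80 AB BA = 0x80.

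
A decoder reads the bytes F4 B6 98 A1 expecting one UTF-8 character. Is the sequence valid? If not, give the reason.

Leading byte 0xF4 = 11110100 → 4-byte form.
Payload = 0x136621, which exceeds U+10FFFF, the maximum Unicode code point. (Leading bytes F5–FF, or F4 followed by ≥ 0x90, are invalid.)

invalid (encodes a value above U+10FFFF)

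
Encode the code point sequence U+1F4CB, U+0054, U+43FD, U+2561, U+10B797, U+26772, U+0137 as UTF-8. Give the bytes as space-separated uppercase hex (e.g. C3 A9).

F0 9F 93 8B 54 E4 8F BD E2 95 A1 F4 8B 9E 97 F0 A6 9D B2 C4 B7

U+1F4CB: 4-byte form → F0 9F 93 8B.
U+0054: 1-byte form → 54.
U+43FD: 3-byte form → E4 8F BD.
U+2561: 3-byte form → E2 95 A1.
U+10B797: 4-byte form → F4 8B 9E 97.
U+26772: 4-byte form → F0 A6 9D B2.
U+0137: 2-byte form → C4 B7.
Concatenated (21 bytes): F0 9F 93 8B 54 E4 8F BD E2 95 A1 F4 8B 9E 97 F0 A6 9D B2 C4 B7.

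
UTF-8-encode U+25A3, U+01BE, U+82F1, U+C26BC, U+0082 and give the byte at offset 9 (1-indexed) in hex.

1-indexed offset 9 is 0-indexed offset 8.
U+25A3 → 3-byte form E2 96 A3 at offsets 0–2.
U+01BE → 2-byte form C6 BE at offsets 3–4.
U+82F1 → 3-byte form E8 8B B1 at offsets 5–7.
U+C26BC → 4-byte form F3 82 9A BC at offsets 8–11.
Offset 8 falls in char 4's range; it's byte 1 of F3 82 9A BC = 0xF3.

0xF3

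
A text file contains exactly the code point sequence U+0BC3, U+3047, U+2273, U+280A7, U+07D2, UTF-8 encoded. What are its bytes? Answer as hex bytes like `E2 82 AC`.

E0 AF 83 E3 81 87 E2 89 B3 F0 A8 82 A7 DF 92

U+0BC3: 3-byte form → E0 AF 83.
U+3047: 3-byte form → E3 81 87.
U+2273: 3-byte form → E2 89 B3.
U+280A7: 4-byte form → F0 A8 82 A7.
U+07D2: 2-byte form → DF 92.
Concatenated (15 bytes): E0 AF 83 E3 81 87 E2 89 B3 F0 A8 82 A7 DF 92.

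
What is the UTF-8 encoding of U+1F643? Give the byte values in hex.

F0 9F 99 83

U+1F643 = 0x1F643 = 128579 decimal. In range U+10000–U+10FFFF → 4-byte form: 11110xxx 10xxxxxx 10xxxxxx 10xxxxxx.
Binary (21 bits): 000011111011001000011.
Split 3+6+6+6: 000 | 011111 | 011001 | 000011.
Byte 1: 11110000 = 0xF0.
Byte 2: 10011111 = 0x9F.
Byte 3: 10011001 = 0x99.
Byte 4: 10000011 = 0x83.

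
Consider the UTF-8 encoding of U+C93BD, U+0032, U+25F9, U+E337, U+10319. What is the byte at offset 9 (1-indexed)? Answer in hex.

0xEE

1-indexed offset 9 is 0-indexed offset 8.
U+C93BD → 4-byte form F3 89 8E BD at offsets 0–3.
U+0032 → 1-byte form 32 at offsets 4–4.
U+25F9 → 3-byte form E2 97 B9 at offsets 5–7.
U+E337 → 3-byte form EE 8C B7 at offsets 8–10.
Offset 8 falls in char 4's range; it's byte 1 of EE 8C B7 = 0xEE.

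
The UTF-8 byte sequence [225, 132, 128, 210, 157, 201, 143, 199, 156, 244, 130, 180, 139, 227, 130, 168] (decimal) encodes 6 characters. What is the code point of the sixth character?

U+30A8

Offset 0: leading byte 0xE1 = 11100001 → 3-byte char #1 = E1 84 80.
Offset 3: leading byte 0xD2 = 11010010 → 2-byte char #2 = D2 9D.
Offset 5: leading byte 0xC9 = 11001001 → 2-byte char #3 = C9 8F.
Offset 7: leading byte 0xC7 = 11000111 → 2-byte char #4 = C7 9C.
Offset 9: leading byte 0xF4 = 11110100 → 4-byte char #5 = F4 82 B4 8B.
Offset 13: leading byte 0xE3 = 11100011 → 3-byte char #6 = E3 82 A8.
Leading byte 0xE3 = 11100011 matches 1110xxxx → 3-byte sequence.
Byte 1: 0xE3 = 11100011, payload 0011 (4 bits).
Byte 2: 0x82 = 10000010 (10xxxxxx ✓), payload 000010.
Byte 3: 0xA8 = 10101000 (10xxxxxx ✓), payload 101000.
Concatenate: 0011000010101000 = 0x30A8 (16 bits → U+30A8).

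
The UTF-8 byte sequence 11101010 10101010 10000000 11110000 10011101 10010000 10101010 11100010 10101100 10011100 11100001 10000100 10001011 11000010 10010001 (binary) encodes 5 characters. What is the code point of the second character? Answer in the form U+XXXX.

U+1D42A

Offset 0: leading byte 0xEA = 11101010 → 3-byte char #1 = EA AA 80.
Offset 3: leading byte 0xF0 = 11110000 → 4-byte char #2 = F0 9D 90 AA.
Leading byte 0xF0 = 11110000 matches 11110xxx → 4-byte sequence.
Byte 1: 0xF0 = 11110000, payload 000 (3 bits).
Byte 2: 0x9D = 10011101 (10xxxxxx ✓), payload 011101.
Byte 3: 0x90 = 10010000 (10xxxxxx ✓), payload 010000.
Byte 4: 0xAA = 10101010 (10xxxxxx ✓), payload 101010.
Concatenate: 000011101010000101010 = 0x1D42A (21 bits → U+1D42A).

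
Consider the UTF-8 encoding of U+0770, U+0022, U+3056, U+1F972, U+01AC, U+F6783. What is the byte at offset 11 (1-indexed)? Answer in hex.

1-indexed offset 11 is 0-indexed offset 10.
U+0770 → 2-byte form DD B0 at offsets 0–1.
U+0022 → 1-byte form 22 at offsets 2–2.
U+3056 → 3-byte form E3 81 96 at offsets 3–5.
U+1F972 → 4-byte form F0 9F A5 B2 at offsets 6–9.
U+01AC → 2-byte form C6 AC at offsets 10–11.
Offset 10 falls in char 5's range; it's byte 1 of C6 AC = 0xC6.

0xC6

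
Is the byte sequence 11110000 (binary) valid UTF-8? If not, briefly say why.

Leading byte 0xF0 = 11110000 → 4-byte form, but only 1 byte is present.

invalid (sequence truncated)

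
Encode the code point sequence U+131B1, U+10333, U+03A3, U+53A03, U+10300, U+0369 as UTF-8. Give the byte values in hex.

F0 93 86 B1 F0 90 8C B3 CE A3 F1 93 A8 83 F0 90 8C 80 CD A9

U+131B1: 4-byte form → F0 93 86 B1.
U+10333: 4-byte form → F0 90 8C B3.
U+03A3: 2-byte form → CE A3.
U+53A03: 4-byte form → F1 93 A8 83.
U+10300: 4-byte form → F0 90 8C 80.
U+0369: 2-byte form → CD A9.
Concatenated (20 bytes): F0 93 86 B1 F0 90 8C B3 CE A3 F1 93 A8 83 F0 90 8C 80 CD A9.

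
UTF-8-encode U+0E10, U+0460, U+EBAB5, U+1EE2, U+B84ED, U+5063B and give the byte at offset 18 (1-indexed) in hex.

0x90

1-indexed offset 18 is 0-indexed offset 17.
U+0E10 → 3-byte form E0 B8 90 at offsets 0–2.
U+0460 → 2-byte form D1 A0 at offsets 3–4.
U+EBAB5 → 4-byte form F3 AB AA B5 at offsets 5–8.
U+1EE2 → 3-byte form E1 BB A2 at offsets 9–11.
U+B84ED → 4-byte form F2 B8 93 AD at offsets 12–15.
U+5063B → 4-byte form F1 90 98 BB at offsets 16–19.
Offset 17 falls in char 6's range; it's byte 2 of F1 90 98 BB = 0x90.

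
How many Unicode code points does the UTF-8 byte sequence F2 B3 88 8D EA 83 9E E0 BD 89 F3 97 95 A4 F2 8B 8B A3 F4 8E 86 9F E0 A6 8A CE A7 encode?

8

Byte at offset 0: 0xF2 = 11110010 → 4-byte char (#1). Advance 4.
Byte at offset 4: 0xEA = 11101010 → 3-byte char (#2). Advance 3.
Byte at offset 7: 0xE0 = 11100000 → 3-byte char (#3). Advance 3.
Byte at offset 10: 0xF3 = 11110011 → 4-byte char (#4). Advance 4.
Byte at offset 14: 0xF2 = 11110010 → 4-byte char (#5). Advance 4.
Byte at offset 18: 0xF4 = 11110100 → 4-byte char (#6). Advance 4.
Byte at offset 22: 0xE0 = 11100000 → 3-byte char (#7). Advance 3.
Byte at offset 25: 0xCE = 11001110 → 2-byte char (#8). Advance 2.
Reached end at offset 27 after 8 code points.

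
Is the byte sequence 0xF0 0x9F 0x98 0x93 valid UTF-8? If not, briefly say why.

Leading byte 0xF0 = 11110000 → 4-byte form.
Continuation bytes 0x9F=10011111, 0x98=10011000, 0x93=10010011 all match 10xxxxxx.
Decoded value 0x1F613 is ≥ 0x10000 (shortest form) and not a surrogate.

valid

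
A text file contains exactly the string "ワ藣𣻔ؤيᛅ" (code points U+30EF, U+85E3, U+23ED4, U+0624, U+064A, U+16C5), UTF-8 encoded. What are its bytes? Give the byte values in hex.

U+30EF: 3-byte form → E3 83 AF.
U+85E3: 3-byte form → E8 97 A3.
U+23ED4: 4-byte form → F0 A3 BB 94.
U+0624: 2-byte form → D8 A4.
U+064A: 2-byte form → D9 8A.
U+16C5: 3-byte form → E1 9B 85.
Concatenated (17 bytes): E3 83 AF E8 97 A3 F0 A3 BB 94 D8 A4 D9 8A E1 9B 85.

E3 83 AF E8 97 A3 F0 A3 BB 94 D8 A4 D9 8A E1 9B 85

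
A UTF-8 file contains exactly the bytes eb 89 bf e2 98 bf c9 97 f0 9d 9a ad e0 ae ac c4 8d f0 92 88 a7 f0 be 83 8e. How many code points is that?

8

Byte at offset 0: 0xEB = 11101011 → 3-byte char (#1). Advance 3.
Byte at offset 3: 0xE2 = 11100010 → 3-byte char (#2). Advance 3.
Byte at offset 6: 0xC9 = 11001001 → 2-byte char (#3). Advance 2.
Byte at offset 8: 0xF0 = 11110000 → 4-byte char (#4). Advance 4.
Byte at offset 12: 0xE0 = 11100000 → 3-byte char (#5). Advance 3.
Byte at offset 15: 0xC4 = 11000100 → 2-byte char (#6). Advance 2.
Byte at offset 17: 0xF0 = 11110000 → 4-byte char (#7). Advance 4.
Byte at offset 21: 0xF0 = 11110000 → 4-byte char (#8). Advance 4.
Reached end at offset 25 after 8 code points.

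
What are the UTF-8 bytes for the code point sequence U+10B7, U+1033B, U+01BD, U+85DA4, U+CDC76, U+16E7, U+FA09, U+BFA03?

U+10B7: 3-byte form → E1 82 B7.
U+1033B: 4-byte form → F0 90 8C BB.
U+01BD: 2-byte form → C6 BD.
U+85DA4: 4-byte form → F2 85 B6 A4.
U+CDC76: 4-byte form → F3 8D B1 B6.
U+16E7: 3-byte form → E1 9B A7.
U+FA09: 3-byte form → EF A8 89.
U+BFA03: 4-byte form → F2 BF A8 83.
Concatenated (27 bytes): E1 82 B7 F0 90 8C BB C6 BD F2 85 B6 A4 F3 8D B1 B6 E1 9B A7 EF A8 89 F2 BF A8 83.

E1 82 B7 F0 90 8C BB C6 BD F2 85 B6 A4 F3 8D B1 B6 E1 9B A7 EF A8 89 F2 BF A8 83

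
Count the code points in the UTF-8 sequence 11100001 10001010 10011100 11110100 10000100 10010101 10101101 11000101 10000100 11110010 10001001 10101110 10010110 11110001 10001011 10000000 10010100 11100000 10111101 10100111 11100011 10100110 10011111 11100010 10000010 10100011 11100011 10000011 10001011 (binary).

Byte at offset 0: 0xE1 = 11100001 → 3-byte char (#1). Advance 3.
Byte at offset 3: 0xF4 = 11110100 → 4-byte char (#2). Advance 4.
Byte at offset 7: 0xC5 = 11000101 → 2-byte char (#3). Advance 2.
Byte at offset 9: 0xF2 = 11110010 → 4-byte char (#4). Advance 4.
Byte at offset 13: 0xF1 = 11110001 → 4-byte char (#5). Advance 4.
Byte at offset 17: 0xE0 = 11100000 → 3-byte char (#6). Advance 3.
Byte at offset 20: 0xE3 = 11100011 → 3-byte char (#7). Advance 3.
Byte at offset 23: 0xE2 = 11100010 → 3-byte char (#8). Advance 3.
Byte at offset 26: 0xE3 = 11100011 → 3-byte char (#9). Advance 3.
Reached end at offset 29 after 9 code points.

9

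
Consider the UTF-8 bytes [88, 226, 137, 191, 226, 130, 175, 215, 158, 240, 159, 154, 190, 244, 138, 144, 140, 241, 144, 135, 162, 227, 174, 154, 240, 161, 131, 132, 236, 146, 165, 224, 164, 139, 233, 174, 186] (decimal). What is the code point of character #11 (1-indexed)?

U+090B

Offset 0: leading byte 0x58 = 01011000 → 1-byte char #1 = 58.
Offset 1: leading byte 0xE2 = 11100010 → 3-byte char #2 = E2 89 BF.
Offset 4: leading byte 0xE2 = 11100010 → 3-byte char #3 = E2 82 AF.
Offset 7: leading byte 0xD7 = 11010111 → 2-byte char #4 = D7 9E.
Offset 9: leading byte 0xF0 = 11110000 → 4-byte char #5 = F0 9F 9A BE.
Offset 13: leading byte 0xF4 = 11110100 → 4-byte char #6 = F4 8A 90 8C.
Offset 17: leading byte 0xF1 = 11110001 → 4-byte char #7 = F1 90 87 A2.
Offset 21: leading byte 0xE3 = 11100011 → 3-byte char #8 = E3 AE 9A.
Offset 24: leading byte 0xF0 = 11110000 → 4-byte char #9 = F0 A1 83 84.
Offset 28: leading byte 0xEC = 11101100 → 3-byte char #10 = EC 92 A5.
Offset 31: leading byte 0xE0 = 11100000 → 3-byte char #11 = E0 A4 8B.
Leading byte 0xE0 = 11100000 matches 1110xxxx → 3-byte sequence.
Byte 1: 0xE0 = 11100000, payload 0000 (4 bits).
Byte 2: 0xA4 = 10100100 (10xxxxxx ✓), payload 100100.
Byte 3: 0x8B = 10001011 (10xxxxxx ✓), payload 001011.
Concatenate: 0000100100001011 = 0x90B (16 bits → U+090B).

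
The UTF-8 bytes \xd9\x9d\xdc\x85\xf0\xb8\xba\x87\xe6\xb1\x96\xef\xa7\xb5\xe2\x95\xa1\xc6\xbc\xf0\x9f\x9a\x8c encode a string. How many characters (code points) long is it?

8

Byte at offset 0: 0xD9 = 11011001 → 2-byte char (#1). Advance 2.
Byte at offset 2: 0xDC = 11011100 → 2-byte char (#2). Advance 2.
Byte at offset 4: 0xF0 = 11110000 → 4-byte char (#3). Advance 4.
Byte at offset 8: 0xE6 = 11100110 → 3-byte char (#4). Advance 3.
Byte at offset 11: 0xEF = 11101111 → 3-byte char (#5). Advance 3.
Byte at offset 14: 0xE2 = 11100010 → 3-byte char (#6). Advance 3.
Byte at offset 17: 0xC6 = 11000110 → 2-byte char (#7). Advance 2.
Byte at offset 19: 0xF0 = 11110000 → 4-byte char (#8). Advance 4.
Reached end at offset 23 after 8 code points.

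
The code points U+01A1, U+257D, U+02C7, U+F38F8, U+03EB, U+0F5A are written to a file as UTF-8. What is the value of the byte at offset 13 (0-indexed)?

U+01A1 → 2-byte form C6 A1 at offsets 0–1.
U+257D → 3-byte form E2 95 BD at offsets 2–4.
U+02C7 → 2-byte form CB 87 at offsets 5–6.
U+F38F8 → 4-byte form F3 B3 A3 B8 at offsets 7–10.
U+03EB → 2-byte form CF AB at offsets 11–12.
U+0F5A → 3-byte form E0 BD 9A at offsets 13–15.
Offset 13 falls in char 6's range; it's byte 1 of E0 BD 9A = 0xE0.

0xE0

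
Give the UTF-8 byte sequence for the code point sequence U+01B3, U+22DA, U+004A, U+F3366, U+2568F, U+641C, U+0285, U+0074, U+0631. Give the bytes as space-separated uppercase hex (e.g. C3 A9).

U+01B3: 2-byte form → C6 B3.
U+22DA: 3-byte form → E2 8B 9A.
U+004A: 1-byte form → 4A.
U+F3366: 4-byte form → F3 B3 8D A6.
U+2568F: 4-byte form → F0 A5 9A 8F.
U+641C: 3-byte form → E6 90 9C.
U+0285: 2-byte form → CA 85.
U+0074: 1-byte form → 74.
U+0631: 2-byte form → D8 B1.
Concatenated (22 bytes): C6 B3 E2 8B 9A 4A F3 B3 8D A6 F0 A5 9A 8F E6 90 9C CA 85 74 D8 B1.

C6 B3 E2 8B 9A 4A F3 B3 8D A6 F0 A5 9A 8F E6 90 9C CA 85 74 D8 B1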